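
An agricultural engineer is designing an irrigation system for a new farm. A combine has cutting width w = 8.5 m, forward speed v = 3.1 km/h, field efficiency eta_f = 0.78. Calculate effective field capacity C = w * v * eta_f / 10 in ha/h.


C = w * v * eta_f / 10
  = 8.5 * 3.1 * 0.78 / 10
  = 20.55 / 10
  = 2.06 ha/h


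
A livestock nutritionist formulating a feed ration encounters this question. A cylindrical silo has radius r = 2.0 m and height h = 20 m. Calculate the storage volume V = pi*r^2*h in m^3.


V = pi * r^2 * h
  = pi * 2.0^2 * 20
  = pi * 4 * 20
  = 251.33 m^3


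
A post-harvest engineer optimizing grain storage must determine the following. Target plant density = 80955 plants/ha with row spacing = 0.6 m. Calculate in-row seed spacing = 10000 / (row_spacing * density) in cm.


spacing = 10000 / (row_sp * density)
        = 10000 / (0.6 * 80955)
        = 10000 / 48573
        = 0.20588 m = 20.59 cm


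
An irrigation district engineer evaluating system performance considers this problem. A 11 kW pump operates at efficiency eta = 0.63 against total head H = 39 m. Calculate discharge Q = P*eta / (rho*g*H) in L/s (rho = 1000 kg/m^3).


Q = (P * 1000 * eta) / (rho * g * H)
  = (11 * 1000 * 0.63) / (1000 * 9.81 * 39)
  = 6930 / 382590
  = 0.01811 m^3/s = 18.11 L/s


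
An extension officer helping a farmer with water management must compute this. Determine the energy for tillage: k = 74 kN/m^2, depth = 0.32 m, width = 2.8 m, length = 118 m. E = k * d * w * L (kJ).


E = k * d * w * L
  = 74 * 0.32 * 2.8 * 118
  = 7823.87 kJ


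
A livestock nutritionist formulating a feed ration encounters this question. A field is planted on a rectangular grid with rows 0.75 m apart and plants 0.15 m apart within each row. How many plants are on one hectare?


D = 10000 / (row_sp * plant_sp)
  = 10000 / (0.75 * 0.15)
  = 10000 / 0.1125
  = 88888.89 plants/ha


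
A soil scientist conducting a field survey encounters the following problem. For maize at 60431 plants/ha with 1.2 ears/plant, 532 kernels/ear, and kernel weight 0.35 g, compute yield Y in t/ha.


Y = density * ears * kernels * kw
  = 60431 * 1.2 * 532 * 0.35 g/ha
  = 13502702.64 g/ha
  = 13502.70 kg/ha = 13.50 t/ha


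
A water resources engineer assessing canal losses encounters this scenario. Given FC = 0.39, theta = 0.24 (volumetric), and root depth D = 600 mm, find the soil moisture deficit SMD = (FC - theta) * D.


SMD = (FC - theta) * D
    = (0.39 - 0.24) * 600
    = 0.150 * 600
    = 90 mm


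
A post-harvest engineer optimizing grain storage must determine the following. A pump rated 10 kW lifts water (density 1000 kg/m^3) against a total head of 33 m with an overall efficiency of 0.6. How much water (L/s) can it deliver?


Q = (P * 1000 * eta) / (rho * g * H)
  = (10 * 1000 * 0.6) / (1000 * 9.81 * 33)
  = 6000 / 323730
  = 0.01853 m^3/s = 18.53 L/s


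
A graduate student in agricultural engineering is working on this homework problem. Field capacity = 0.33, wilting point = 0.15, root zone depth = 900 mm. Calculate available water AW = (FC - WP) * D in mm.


AW = (FC - WP) * D
   = (0.33 - 0.15) * 900
   = 0.18 * 900
   = 162 mm


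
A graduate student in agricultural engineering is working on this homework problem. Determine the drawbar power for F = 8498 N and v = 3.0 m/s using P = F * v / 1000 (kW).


P = F * v / 1000
  = 8498 * 3.0 / 1000
  = 25494 / 1000
  = 25.49 kW


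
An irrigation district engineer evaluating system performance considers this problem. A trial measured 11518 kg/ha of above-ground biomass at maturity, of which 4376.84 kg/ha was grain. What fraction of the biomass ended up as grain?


HI = grain_yield / biomass
   = 4376.84 / 11518
   = 0.38


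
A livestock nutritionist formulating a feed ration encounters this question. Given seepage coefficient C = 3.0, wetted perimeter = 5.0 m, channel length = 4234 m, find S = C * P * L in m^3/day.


S = C * P * L
  = 3.0 * 5.0 * 4234
  = 63510 m^3/day


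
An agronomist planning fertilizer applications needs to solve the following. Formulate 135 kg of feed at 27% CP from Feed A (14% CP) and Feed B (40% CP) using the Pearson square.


parts_A = CP_b - target = 40 - 27 = 13
parts_B = target - CP_a = 27 - 14 = 13
total_parts = 13 + 13 = 26
Feed A = 135 * 13 / 26 = 67.50 kg
Feed B = 135 * 13 / 26 = 67.50 kg


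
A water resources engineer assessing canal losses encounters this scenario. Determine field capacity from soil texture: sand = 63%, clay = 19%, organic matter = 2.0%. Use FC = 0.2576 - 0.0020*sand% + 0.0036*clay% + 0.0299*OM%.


FC = 0.2576 - 0.0020*63 + 0.0036*19 + 0.0299*2.0
   = 0.2576 - 0.1260 + 0.0684 + 0.0598
   = 0.2598


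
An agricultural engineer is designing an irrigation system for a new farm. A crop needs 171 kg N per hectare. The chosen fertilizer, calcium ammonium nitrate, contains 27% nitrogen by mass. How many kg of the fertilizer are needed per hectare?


Rate = N_required / (N_content / 100)
     = 171 / (27 / 100)
     = 171 / 0.27
     = 633.33 kg/ha


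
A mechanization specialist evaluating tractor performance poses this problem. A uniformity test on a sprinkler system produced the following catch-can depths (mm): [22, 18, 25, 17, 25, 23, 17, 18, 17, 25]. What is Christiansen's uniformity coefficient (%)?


xbar = 207 / 10 = 20.700
sum|xi - xbar| = 33
CU = 100 * (1 - 33 / (10 * 20.700))
   = 100 * (1 - 0.1594)
   = 84.06%


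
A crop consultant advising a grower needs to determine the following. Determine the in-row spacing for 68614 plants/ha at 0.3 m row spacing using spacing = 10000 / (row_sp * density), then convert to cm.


spacing = 10000 / (row_sp * density)
        = 10000 / (0.3 * 68614)
        = 10000 / 20584.20
        = 0.48581 m = 48.58 cm


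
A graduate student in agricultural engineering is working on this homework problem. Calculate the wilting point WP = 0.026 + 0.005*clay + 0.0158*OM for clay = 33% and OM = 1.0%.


WP = 0.026 + 0.005*33 + 0.0158*1.0
   = 0.026 + 0.1650 + 0.0158
   = 0.2068


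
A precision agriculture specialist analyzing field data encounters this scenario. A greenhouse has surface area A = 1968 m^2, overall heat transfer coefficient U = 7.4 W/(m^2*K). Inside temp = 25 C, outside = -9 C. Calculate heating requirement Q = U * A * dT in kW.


dT = 25 - (-9) = 34 K
Q = U * A * dT
  = 7.4 * 1968 * 34
  = 495148.80 W = 495.15 kW


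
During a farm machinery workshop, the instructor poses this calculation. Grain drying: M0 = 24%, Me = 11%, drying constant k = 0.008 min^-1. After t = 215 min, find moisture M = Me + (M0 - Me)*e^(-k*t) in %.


M = Me + (M0 - Me) * e^(-k*t)
  = 11 + (24 - 11) * e^(-0.008*215)
  = 11 + 13 * e^(-1.720)
  = 11 + 13 * 0.17907
  = 11 + 2.3279
  = 13.33%


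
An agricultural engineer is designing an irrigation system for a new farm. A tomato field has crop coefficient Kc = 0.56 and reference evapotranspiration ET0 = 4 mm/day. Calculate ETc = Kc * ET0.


ETc = Kc * ET0
    = 0.56 * 4
    = 2.24 mm/day


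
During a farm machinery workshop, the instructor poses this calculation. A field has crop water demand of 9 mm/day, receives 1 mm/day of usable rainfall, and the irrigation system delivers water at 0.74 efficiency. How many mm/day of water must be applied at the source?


IWR = (ETc - Pe) / Ea
    = (9 - 1) / 0.74
    = 8 / 0.74
    = 10.81 mm/day


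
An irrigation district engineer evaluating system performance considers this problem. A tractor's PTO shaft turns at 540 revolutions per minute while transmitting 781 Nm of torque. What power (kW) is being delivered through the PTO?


P = 2*pi*n*T / 60000
  = 2*pi * 540 * 781 / 60000
  = 2649870.57 / 60000
  = 44.16 kW


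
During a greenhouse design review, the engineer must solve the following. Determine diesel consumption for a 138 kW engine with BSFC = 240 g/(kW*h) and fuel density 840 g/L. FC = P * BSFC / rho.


FC = P * BSFC / rho_fuel
   = 138 * 240 / 840
   = 33120 / 840
   = 39.43 L/h


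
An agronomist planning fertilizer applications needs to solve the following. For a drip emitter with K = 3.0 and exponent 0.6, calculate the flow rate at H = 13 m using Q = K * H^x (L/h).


Q = K * H^x
  = 3.0 * 13^0.6
  = 3.0 * 4.6598
  = 13.98 L/h


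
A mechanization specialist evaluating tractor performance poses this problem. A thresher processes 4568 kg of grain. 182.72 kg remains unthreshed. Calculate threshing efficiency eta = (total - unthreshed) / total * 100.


eta = (total - unthreshed) / total * 100
    = (4568 - 182.72) / 4568 * 100
    = 4385.28 / 4568 * 100
    = 96%


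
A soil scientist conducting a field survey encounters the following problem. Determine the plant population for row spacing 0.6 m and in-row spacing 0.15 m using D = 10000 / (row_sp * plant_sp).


D = 10000 / (row_sp * plant_sp)
  = 10000 / (0.6 * 0.15)
  = 10000 / 0.0900
  = 111111.11 plants/ha


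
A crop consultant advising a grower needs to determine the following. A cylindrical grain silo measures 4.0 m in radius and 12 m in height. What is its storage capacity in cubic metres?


V = pi * r^2 * h
  = pi * 4.0^2 * 12
  = pi * 16 * 12
  = 603.19 m^3


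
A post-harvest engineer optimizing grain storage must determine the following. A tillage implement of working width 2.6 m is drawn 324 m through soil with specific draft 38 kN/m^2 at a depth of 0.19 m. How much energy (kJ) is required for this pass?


E = k * d * w * L
  = 38 * 0.19 * 2.6 * 324
  = 6082.13 kJ


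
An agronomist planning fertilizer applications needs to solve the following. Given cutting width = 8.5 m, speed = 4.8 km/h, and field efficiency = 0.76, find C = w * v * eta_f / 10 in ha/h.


C = w * v * eta_f / 10
  = 8.5 * 4.8 * 0.76 / 10
  = 31.01 / 10
  = 3.10 ha/h


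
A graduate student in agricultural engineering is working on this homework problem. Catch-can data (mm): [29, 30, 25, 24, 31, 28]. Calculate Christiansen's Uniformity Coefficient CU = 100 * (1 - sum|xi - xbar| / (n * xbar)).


xbar = 167 / 6 = 27.833
sum|xi - xbar| = 13.333
CU = 100 * (1 - 13.333 / (6 * 27.833))
   = 100 * (1 - 0.0798)
   = 92.02%


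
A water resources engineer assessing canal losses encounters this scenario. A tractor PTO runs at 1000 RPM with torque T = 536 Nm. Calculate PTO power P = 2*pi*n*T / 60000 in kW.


P = 2*pi*n*T / 60000
  = 2*pi * 1000 * 536 / 60000
  = 3367787.32 / 60000
  = 56.13 kW


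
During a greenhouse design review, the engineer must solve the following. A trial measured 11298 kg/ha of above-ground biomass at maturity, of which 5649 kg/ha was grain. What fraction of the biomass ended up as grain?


HI = grain_yield / biomass
   = 5649 / 11298
   = 0.50


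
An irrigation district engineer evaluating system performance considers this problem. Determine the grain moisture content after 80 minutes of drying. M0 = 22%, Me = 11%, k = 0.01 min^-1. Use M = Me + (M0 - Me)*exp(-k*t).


M = Me + (M0 - Me) * e^(-k*t)
  = 11 + (22 - 11) * e^(-0.01*80)
  = 11 + 11 * e^(-0.800)
  = 11 + 11 * 0.44933
  = 11 + 4.9426
  = 15.94%


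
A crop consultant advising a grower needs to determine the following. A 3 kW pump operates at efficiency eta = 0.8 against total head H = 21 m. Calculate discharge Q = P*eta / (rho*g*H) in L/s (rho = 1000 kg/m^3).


Q = (P * 1000 * eta) / (rho * g * H)
  = (3 * 1000 * 0.8) / (1000 * 9.81 * 21)
  = 2400 / 206010
  = 0.01165 m^3/s = 11.65 L/s


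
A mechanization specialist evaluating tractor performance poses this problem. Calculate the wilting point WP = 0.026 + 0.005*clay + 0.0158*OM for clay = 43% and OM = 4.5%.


WP = 0.026 + 0.005*43 + 0.0158*4.5
   = 0.026 + 0.2150 + 0.0711
   = 0.3121


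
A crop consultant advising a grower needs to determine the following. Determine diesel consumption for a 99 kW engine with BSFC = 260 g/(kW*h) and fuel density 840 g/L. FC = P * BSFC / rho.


FC = P * BSFC / rho_fuel
   = 99 * 260 / 840
   = 25740 / 840
   = 30.64 L/h


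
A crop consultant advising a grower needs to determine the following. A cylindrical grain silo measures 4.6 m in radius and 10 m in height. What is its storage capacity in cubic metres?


V = pi * r^2 * h
  = pi * 4.6^2 * 10
  = pi * 21.16 * 10
  = 664.76 m^3


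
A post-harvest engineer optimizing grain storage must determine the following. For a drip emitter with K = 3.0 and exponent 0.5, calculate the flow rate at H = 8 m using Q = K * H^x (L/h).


Q = K * H^x
  = 3.0 * 8^0.5
  = 3.0 * 2.8284
  = 8.49 L/h


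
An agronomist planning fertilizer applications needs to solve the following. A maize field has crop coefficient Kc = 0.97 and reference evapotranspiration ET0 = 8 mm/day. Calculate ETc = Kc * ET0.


ETc = Kc * ET0
    = 0.97 * 8
    = 7.76 mm/day


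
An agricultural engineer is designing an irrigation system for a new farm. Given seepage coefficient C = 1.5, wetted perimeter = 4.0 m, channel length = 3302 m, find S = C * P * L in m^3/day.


S = C * P * L
  = 1.5 * 4.0 * 3302
  = 19812 m^3/day


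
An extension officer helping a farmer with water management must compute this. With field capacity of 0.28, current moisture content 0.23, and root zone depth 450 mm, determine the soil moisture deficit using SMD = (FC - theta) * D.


SMD = (FC - theta) * D
    = (0.28 - 0.23) * 450
    = 0.050 * 450
    = 22.50 mm


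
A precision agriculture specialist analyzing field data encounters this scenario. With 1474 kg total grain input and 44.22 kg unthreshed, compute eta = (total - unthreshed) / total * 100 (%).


eta = (total - unthreshed) / total * 100
    = (1474 - 44.22) / 1474 * 100
    = 1429.78 / 1474 * 100
    = 97%


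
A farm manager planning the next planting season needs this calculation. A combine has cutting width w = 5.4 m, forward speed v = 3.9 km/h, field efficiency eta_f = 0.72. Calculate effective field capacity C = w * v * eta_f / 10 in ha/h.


C = w * v * eta_f / 10
  = 5.4 * 3.9 * 0.72 / 10
  = 15.16 / 10
  = 1.52 ha/h


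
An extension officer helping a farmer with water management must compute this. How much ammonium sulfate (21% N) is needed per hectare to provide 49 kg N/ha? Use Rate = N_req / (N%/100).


Rate = N_required / (N_content / 100)
     = 49 / (21 / 100)
     = 49 / 0.21
     = 233.33 kg/ha


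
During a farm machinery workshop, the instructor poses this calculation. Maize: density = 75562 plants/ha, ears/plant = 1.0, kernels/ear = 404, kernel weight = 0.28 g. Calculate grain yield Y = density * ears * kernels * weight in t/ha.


Y = density * ears * kernels * kw
  = 75562 * 1.0 * 404 * 0.28 g/ha
  = 8547573.44 g/ha
  = 8547.57 kg/ha = 8.55 t/ha


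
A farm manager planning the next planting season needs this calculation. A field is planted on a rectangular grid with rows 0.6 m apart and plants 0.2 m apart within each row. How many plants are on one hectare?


D = 10000 / (row_sp * plant_sp)
  = 10000 / (0.6 * 0.2)
  = 10000 / 0.1200
  = 83333.33 plants/ha


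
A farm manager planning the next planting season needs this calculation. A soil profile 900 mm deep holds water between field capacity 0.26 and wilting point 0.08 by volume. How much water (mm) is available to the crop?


AW = (FC - WP) * D
   = (0.26 - 0.08) * 900
   = 0.18 * 900
   = 162 mm


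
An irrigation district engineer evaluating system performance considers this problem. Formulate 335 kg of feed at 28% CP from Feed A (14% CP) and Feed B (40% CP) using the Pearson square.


parts_A = CP_b - target = 40 - 28 = 12
parts_B = target - CP_a = 28 - 14 = 14
total_parts = 12 + 14 = 26
Feed A = 335 * 12 / 26 = 154.62 kg
Feed B = 335 * 14 / 26 = 180.38 kg

154.62 kg


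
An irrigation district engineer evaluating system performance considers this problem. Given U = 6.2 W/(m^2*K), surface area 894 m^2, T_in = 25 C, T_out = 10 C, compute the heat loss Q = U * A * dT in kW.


dT = 25 - (10) = 15 K
Q = U * A * dT
  = 6.2 * 894 * 15
  = 83142 W = 83.14 kW


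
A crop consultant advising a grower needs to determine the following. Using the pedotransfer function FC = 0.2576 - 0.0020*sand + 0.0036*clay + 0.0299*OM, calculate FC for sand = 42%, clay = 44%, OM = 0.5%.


FC = 0.2576 - 0.0020*42 + 0.0036*44 + 0.0299*0.5
   = 0.2576 - 0.0840 + 0.1584 + 0.0150
   = 0.3470


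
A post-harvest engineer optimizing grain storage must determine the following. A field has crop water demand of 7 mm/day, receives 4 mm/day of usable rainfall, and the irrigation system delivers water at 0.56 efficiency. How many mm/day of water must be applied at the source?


IWR = (ETc - Pe) / Ea
    = (7 - 4) / 0.56
    = 3 / 0.56
    = 5.36 mm/day


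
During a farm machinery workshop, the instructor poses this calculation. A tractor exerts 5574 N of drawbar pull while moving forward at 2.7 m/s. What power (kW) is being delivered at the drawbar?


P = F * v / 1000
  = 5574 * 2.7 / 1000
  = 15049.80 / 1000
  = 15.05 kW


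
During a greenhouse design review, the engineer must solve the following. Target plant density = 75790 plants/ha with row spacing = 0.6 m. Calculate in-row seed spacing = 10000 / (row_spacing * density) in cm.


spacing = 10000 / (row_sp * density)
        = 10000 / (0.6 * 75790)
        = 10000 / 45474
        = 0.21991 m = 21.99 cm


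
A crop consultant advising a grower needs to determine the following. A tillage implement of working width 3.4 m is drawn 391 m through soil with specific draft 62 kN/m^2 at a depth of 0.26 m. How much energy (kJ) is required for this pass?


E = k * d * w * L
  = 62 * 0.26 * 3.4 * 391
  = 21429.93 kJ


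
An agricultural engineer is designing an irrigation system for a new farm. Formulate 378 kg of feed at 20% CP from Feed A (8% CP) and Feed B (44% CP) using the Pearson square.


parts_A = CP_b - target = 44 - 20 = 24
parts_B = target - CP_a = 20 - 8 = 12
total_parts = 24 + 12 = 36
Feed A = 378 * 24 / 36 = 252 kg
Feed B = 378 * 12 / 36 = 126 kg

252 kg


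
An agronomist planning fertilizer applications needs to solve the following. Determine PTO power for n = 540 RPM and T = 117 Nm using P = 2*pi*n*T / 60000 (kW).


P = 2*pi*n*T / 60000
  = 2*pi * 540 * 117 / 60000
  = 396971.65 / 60000
  = 6.62 kW


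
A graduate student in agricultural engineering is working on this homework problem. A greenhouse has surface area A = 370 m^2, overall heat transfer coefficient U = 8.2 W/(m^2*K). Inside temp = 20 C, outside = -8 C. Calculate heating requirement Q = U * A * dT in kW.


dT = 20 - (-8) = 28 K
Q = U * A * dT
  = 8.2 * 370 * 28
  = 84952 W = 84.95 kW


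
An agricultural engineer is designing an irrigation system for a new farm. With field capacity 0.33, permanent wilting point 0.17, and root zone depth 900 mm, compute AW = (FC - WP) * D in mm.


AW = (FC - WP) * D
   = (0.33 - 0.17) * 900
   = 0.16 * 900
   = 144 mm


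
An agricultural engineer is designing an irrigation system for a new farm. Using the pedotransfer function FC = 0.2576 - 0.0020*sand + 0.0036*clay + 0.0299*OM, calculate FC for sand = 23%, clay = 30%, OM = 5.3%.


FC = 0.2576 - 0.0020*23 + 0.0036*30 + 0.0299*5.3
   = 0.2576 - 0.0460 + 0.1080 + 0.1585
   = 0.4781


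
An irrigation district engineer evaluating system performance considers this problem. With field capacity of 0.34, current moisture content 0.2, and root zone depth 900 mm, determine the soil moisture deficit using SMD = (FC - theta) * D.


SMD = (FC - theta) * D
    = (0.34 - 0.2) * 900
    = 0.140 * 900
    = 126 mm


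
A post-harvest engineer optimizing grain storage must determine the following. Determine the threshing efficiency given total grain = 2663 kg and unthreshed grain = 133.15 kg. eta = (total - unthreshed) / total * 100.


eta = (total - unthreshed) / total * 100
    = (2663 - 133.15) / 2663 * 100
    = 2529.85 / 2663 * 100
    = 95%


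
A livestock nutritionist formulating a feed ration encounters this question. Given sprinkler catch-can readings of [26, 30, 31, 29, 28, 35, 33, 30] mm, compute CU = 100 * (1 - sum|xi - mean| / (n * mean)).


xbar = 242 / 8 = 30.250
sum|xi - xbar| = 16.500
CU = 100 * (1 - 16.500 / (8 * 30.250))
   = 100 * (1 - 0.0682)
   = 93.18%


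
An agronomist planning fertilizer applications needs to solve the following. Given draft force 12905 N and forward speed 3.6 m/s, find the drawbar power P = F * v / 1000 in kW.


P = F * v / 1000
  = 12905 * 3.6 / 1000
  = 46458 / 1000
  = 46.46 kW


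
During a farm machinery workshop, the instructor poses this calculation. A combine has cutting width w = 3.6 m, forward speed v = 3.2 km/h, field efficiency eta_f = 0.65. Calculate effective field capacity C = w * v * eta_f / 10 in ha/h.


C = w * v * eta_f / 10
  = 3.6 * 3.2 * 0.65 / 10
  = 7.49 / 10
  = 0.75 ha/h


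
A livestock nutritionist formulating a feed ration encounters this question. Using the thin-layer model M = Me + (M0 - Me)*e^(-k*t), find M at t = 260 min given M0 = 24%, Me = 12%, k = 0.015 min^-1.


M = Me + (M0 - Me) * e^(-k*t)
  = 12 + (24 - 12) * e^(-0.015*260)
  = 12 + 12 * e^(-3.900)
  = 12 + 12 * 0.02024
  = 12 + 0.2429
  = 12.24%


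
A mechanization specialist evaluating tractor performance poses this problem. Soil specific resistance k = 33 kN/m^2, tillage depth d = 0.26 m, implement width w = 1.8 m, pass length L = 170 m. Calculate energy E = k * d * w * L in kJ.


E = k * d * w * L
  = 33 * 0.26 * 1.8 * 170
  = 2625.48 kJ


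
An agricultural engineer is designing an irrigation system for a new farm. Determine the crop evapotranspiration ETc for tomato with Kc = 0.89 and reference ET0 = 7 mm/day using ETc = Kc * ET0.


ETc = Kc * ET0
    = 0.89 * 7
    = 6.23 mm/day


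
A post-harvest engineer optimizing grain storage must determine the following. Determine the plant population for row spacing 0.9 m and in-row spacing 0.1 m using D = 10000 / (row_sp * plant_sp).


D = 10000 / (row_sp * plant_sp)
  = 10000 / (0.9 * 0.1)
  = 10000 / 0.0900
  = 111111.11 plants/ha


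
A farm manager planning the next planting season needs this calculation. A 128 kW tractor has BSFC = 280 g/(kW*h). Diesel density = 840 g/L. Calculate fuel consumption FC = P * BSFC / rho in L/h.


FC = P * BSFC / rho_fuel
   = 128 * 280 / 840
   = 35840 / 840
   = 42.67 L/h


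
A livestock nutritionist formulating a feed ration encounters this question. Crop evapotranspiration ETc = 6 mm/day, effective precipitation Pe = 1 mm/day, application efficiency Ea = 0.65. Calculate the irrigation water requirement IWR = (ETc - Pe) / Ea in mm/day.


IWR = (ETc - Pe) / Ea
    = (6 - 1) / 0.65
    = 5 / 0.65
    = 7.69 mm/day


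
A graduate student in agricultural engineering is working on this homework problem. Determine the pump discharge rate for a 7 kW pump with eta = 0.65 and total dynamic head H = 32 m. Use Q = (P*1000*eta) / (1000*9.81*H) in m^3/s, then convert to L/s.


Q = (P * 1000 * eta) / (rho * g * H)
  = (7 * 1000 * 0.65) / (1000 * 9.81 * 32)
  = 4550 / 313920
  = 0.01449 m^3/s = 14.49 L/s


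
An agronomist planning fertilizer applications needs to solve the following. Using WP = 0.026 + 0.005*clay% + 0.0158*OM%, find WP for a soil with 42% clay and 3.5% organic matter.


WP = 0.026 + 0.005*42 + 0.0158*3.5
   = 0.026 + 0.2100 + 0.0553
   = 0.2913


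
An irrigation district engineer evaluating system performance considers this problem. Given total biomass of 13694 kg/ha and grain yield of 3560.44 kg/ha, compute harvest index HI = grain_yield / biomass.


HI = grain_yield / biomass
   = 3560.44 / 13694
   = 0.26


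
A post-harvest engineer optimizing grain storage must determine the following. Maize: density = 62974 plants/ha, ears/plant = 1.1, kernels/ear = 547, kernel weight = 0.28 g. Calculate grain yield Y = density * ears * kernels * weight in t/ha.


Y = density * ears * kernels * kw
  = 62974 * 1.1 * 547 * 0.28 g/ha
  = 10609607.62 g/ha
  = 10609.61 kg/ha = 10.61 t/ha


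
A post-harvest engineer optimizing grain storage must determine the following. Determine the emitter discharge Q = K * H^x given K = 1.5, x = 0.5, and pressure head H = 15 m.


Q = K * H^x
  = 1.5 * 15^0.5
  = 1.5 * 3.8730
  = 5.81 L/h


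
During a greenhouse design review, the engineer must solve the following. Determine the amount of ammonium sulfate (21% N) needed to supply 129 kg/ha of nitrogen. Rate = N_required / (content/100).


Rate = N_required / (N_content / 100)
     = 129 / (21 / 100)
     = 129 / 0.21
     = 614.29 kg/ha


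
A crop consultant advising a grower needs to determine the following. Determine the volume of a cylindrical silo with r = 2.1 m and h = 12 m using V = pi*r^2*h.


V = pi * r^2 * h
  = pi * 2.1^2 * 12
  = pi * 4.41 * 12
  = 166.25 m^3


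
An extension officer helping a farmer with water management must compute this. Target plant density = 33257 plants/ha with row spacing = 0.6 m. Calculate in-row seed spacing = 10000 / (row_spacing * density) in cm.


spacing = 10000 / (row_sp * density)
        = 10000 / (0.6 * 33257)
        = 10000 / 19954.20
        = 0.50115 m = 50.11 cm


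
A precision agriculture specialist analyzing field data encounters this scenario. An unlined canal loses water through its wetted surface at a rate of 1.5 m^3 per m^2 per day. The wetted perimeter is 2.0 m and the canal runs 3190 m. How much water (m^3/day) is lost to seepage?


S = C * P * L
  = 1.5 * 2.0 * 3190
  = 9570 m^3/day


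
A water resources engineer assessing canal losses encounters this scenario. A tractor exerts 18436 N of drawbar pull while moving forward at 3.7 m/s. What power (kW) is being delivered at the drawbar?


P = F * v / 1000
  = 18436 * 3.7 / 1000
  = 68213.20 / 1000
  = 68.21 kW


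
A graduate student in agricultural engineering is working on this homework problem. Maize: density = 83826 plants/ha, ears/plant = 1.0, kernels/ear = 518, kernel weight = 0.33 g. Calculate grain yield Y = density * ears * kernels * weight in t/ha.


Y = density * ears * kernels * kw
  = 83826 * 1.0 * 518 * 0.33 g/ha
  = 14329216.44 g/ha
  = 14329.22 kg/ha = 14.33 t/ha


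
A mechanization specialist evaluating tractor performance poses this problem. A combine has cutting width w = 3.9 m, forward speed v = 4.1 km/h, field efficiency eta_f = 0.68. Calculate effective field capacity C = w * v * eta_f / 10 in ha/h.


C = w * v * eta_f / 10
  = 3.9 * 4.1 * 0.68 / 10
  = 10.87 / 10
  = 1.09 ha/h


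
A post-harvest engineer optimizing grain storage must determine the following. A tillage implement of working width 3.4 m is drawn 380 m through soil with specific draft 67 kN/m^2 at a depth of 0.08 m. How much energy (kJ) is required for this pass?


E = k * d * w * L
  = 67 * 0.08 * 3.4 * 380
  = 6925.12 kJ


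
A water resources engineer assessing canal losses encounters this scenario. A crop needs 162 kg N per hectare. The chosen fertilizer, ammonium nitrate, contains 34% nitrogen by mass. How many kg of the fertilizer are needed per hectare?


Rate = N_required / (N_content / 100)
     = 162 / (34 / 100)
     = 162 / 0.34
     = 476.47 kg/ha


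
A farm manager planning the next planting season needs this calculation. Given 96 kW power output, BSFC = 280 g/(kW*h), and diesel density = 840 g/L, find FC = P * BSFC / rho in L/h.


FC = P * BSFC / rho_fuel
   = 96 * 280 / 840
   = 26880 / 840
   = 32 L/h


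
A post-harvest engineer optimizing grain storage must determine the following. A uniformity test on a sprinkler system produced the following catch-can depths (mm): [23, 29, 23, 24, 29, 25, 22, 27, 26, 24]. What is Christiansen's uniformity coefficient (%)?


xbar = 252 / 10 = 25.200
sum|xi - xbar| = 20.400
CU = 100 * (1 - 20.400 / (10 * 25.200))
   = 100 * (1 - 0.0810)
   = 91.90%


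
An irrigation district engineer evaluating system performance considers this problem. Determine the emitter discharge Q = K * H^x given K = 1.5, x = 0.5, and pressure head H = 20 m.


Q = K * H^x
  = 1.5 * 20^0.5
  = 1.5 * 4.4721
  = 6.71 L/h


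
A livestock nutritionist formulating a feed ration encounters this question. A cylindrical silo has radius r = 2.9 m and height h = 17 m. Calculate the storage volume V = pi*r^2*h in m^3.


V = pi * r^2 * h
  = pi * 2.9^2 * 17
  = pi * 8.41 * 17
  = 449.15 m^3


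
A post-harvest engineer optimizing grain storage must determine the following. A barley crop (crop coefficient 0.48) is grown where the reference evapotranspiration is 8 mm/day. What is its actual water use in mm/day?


ETc = Kc * ET0
    = 0.48 * 8
    = 3.84 mm/day


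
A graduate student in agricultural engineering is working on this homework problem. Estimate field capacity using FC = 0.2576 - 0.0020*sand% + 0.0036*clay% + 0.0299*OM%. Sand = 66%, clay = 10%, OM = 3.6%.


FC = 0.2576 - 0.0020*66 + 0.0036*10 + 0.0299*3.6
   = 0.2576 - 0.1320 + 0.0360 + 0.1076
   = 0.2692


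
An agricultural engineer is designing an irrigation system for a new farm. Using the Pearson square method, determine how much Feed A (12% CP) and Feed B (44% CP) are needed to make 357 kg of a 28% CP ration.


parts_A = CP_b - target = 44 - 28 = 16
parts_B = target - CP_a = 28 - 12 = 16
total_parts = 16 + 16 = 32
Feed A = 357 * 16 / 32 = 178.50 kg
Feed B = 357 * 16 / 32 = 178.50 kg


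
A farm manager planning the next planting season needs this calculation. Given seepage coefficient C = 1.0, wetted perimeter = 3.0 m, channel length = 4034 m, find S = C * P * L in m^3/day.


S = C * P * L
  = 1.0 * 3.0 * 4034
  = 12102 m^3/day


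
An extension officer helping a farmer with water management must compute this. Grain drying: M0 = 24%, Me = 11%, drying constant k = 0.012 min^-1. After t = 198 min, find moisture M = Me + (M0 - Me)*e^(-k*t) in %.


M = Me + (M0 - Me) * e^(-k*t)
  = 11 + (24 - 11) * e^(-0.012*198)
  = 11 + 13 * e^(-2.376)
  = 11 + 13 * 0.09292
  = 11 + 1.2080
  = 12.21%


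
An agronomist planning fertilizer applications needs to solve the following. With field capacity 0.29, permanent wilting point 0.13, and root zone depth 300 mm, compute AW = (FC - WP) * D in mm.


AW = (FC - WP) * D
   = (0.29 - 0.13) * 300
   = 0.16 * 300
   = 48 mm


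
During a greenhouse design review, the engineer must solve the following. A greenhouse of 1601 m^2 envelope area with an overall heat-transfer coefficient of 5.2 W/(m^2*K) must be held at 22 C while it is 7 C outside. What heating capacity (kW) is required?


dT = 22 - (7) = 15 K
Q = U * A * dT
  = 5.2 * 1601 * 15
  = 124878 W = 124.88 kW


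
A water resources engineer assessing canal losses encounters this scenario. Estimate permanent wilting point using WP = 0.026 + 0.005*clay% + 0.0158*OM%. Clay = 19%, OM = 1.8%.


WP = 0.026 + 0.005*19 + 0.0158*1.8
   = 0.026 + 0.0950 + 0.0284
   = 0.1494


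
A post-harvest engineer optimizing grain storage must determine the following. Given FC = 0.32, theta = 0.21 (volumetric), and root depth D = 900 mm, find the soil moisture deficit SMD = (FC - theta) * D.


SMD = (FC - theta) * D
    = (0.32 - 0.21) * 900
    = 0.110 * 900
    = 99 mm


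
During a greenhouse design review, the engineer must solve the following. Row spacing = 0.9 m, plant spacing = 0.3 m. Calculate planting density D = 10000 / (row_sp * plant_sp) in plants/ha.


D = 10000 / (row_sp * plant_sp)
  = 10000 / (0.9 * 0.3)
  = 10000 / 0.2700
  = 37037.04 plants/ha


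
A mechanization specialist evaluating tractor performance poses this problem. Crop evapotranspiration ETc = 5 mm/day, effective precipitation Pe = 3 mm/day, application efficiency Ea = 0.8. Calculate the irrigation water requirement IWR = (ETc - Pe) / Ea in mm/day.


IWR = (ETc - Pe) / Ea
    = (5 - 3) / 0.8
    = 2 / 0.8
    = 2.50 mm/day


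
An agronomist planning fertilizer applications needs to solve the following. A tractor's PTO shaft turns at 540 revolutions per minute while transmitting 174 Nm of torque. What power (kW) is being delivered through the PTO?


P = 2*pi*n*T / 60000
  = 2*pi * 540 * 174 / 60000
  = 590368.09 / 60000
  = 9.84 kW


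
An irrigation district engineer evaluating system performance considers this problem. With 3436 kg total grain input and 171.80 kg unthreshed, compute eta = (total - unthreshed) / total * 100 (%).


eta = (total - unthreshed) / total * 100
    = (3436 - 171.80) / 3436 * 100
    = 3264.20 / 3436 * 100
    = 95%


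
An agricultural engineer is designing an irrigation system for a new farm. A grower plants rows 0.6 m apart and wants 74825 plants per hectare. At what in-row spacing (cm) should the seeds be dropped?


spacing = 10000 / (row_sp * density)
        = 10000 / (0.6 * 74825)
        = 10000 / 44895
        = 0.22274 m = 22.27 cm


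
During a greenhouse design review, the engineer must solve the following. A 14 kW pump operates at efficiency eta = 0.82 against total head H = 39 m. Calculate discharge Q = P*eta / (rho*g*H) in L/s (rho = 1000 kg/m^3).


Q = (P * 1000 * eta) / (rho * g * H)
  = (14 * 1000 * 0.82) / (1000 * 9.81 * 39)
  = 11480 / 382590
  = 0.03001 m^3/s = 30.01 L/s


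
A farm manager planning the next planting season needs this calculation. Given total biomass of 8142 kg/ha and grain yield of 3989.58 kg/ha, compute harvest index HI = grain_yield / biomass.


HI = grain_yield / biomass
   = 3989.58 / 8142
   = 0.49


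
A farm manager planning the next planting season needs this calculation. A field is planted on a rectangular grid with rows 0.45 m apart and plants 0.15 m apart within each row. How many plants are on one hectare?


D = 10000 / (row_sp * plant_sp)
  = 10000 / (0.45 * 0.15)
  = 10000 / 0.0675
  = 148148.15 plants/ha


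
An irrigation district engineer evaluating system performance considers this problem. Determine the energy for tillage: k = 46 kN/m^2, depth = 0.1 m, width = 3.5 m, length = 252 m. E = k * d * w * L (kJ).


E = k * d * w * L
  = 46 * 0.1 * 3.5 * 252
  = 4057.20 kJ


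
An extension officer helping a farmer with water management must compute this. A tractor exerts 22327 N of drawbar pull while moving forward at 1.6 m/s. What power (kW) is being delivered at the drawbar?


P = F * v / 1000
  = 22327 * 1.6 / 1000
  = 35723.20 / 1000
  = 35.72 kW


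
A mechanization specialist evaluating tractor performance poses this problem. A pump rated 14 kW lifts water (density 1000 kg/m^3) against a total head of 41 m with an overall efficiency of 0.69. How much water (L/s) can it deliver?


Q = (P * 1000 * eta) / (rho * g * H)
  = (14 * 1000 * 0.69) / (1000 * 9.81 * 41)
  = 9660 / 402210
  = 0.02402 m^3/s = 24.02 L/s


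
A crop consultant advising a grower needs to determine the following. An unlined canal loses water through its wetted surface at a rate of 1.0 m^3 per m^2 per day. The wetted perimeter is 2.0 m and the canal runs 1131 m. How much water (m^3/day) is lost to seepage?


S = C * P * L
  = 1.0 * 2.0 * 1131
  = 2262 m^3/day


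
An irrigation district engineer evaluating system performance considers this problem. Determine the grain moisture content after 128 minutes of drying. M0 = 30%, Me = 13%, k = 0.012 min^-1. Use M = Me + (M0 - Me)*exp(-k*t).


M = Me + (M0 - Me) * e^(-k*t)
  = 13 + (30 - 13) * e^(-0.012*128)
  = 13 + 17 * e^(-1.536)
  = 13 + 17 * 0.21524
  = 13 + 3.6591
  = 16.66%


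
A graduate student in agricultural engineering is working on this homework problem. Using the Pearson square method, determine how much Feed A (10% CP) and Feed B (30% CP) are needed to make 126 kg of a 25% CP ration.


parts_A = CP_b - target = 30 - 25 = 5
parts_B = target - CP_a = 25 - 10 = 15
total_parts = 5 + 15 = 20
Feed A = 126 * 5 / 20 = 31.50 kg
Feed B = 126 * 15 / 20 = 94.50 kg

31.50 kg


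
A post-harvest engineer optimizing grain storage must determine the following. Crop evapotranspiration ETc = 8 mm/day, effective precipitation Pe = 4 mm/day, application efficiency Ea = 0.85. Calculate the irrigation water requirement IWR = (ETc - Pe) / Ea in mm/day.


IWR = (ETc - Pe) / Ea
    = (8 - 4) / 0.85
    = 4 / 0.85
    = 4.71 mm/day


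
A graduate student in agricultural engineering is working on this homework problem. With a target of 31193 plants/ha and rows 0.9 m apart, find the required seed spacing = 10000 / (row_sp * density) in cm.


spacing = 10000 / (row_sp * density)
        = 10000 / (0.9 * 31193)
        = 10000 / 28073.70
        = 0.35621 m = 35.62 cm


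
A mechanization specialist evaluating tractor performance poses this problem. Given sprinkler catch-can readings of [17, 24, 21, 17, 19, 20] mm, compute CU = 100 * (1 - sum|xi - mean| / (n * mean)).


xbar = 118 / 6 = 19.667
sum|xi - xbar| = 12
CU = 100 * (1 - 12 / (6 * 19.667))
   = 100 * (1 - 0.1017)
   = 89.83%


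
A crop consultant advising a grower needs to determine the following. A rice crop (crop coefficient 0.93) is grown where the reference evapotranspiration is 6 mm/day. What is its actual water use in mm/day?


ETc = Kc * ET0
    = 0.93 * 6
    = 5.58 mm/day


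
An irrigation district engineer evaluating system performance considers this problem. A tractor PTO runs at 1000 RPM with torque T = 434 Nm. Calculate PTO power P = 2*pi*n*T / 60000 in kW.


P = 2*pi*n*T / 60000
  = 2*pi * 1000 * 434 / 60000
  = 2726902.42 / 60000
  = 45.45 kW


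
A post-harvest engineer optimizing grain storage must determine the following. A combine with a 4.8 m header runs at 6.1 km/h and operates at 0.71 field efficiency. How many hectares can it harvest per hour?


C = w * v * eta_f / 10
  = 4.8 * 6.1 * 0.71 / 10
  = 20.79 / 10
  = 2.08 ha/h


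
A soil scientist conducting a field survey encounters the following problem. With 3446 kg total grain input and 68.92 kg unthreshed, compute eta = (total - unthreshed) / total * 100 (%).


eta = (total - unthreshed) / total * 100
    = (3446 - 68.92) / 3446 * 100
    = 3377.08 / 3446 * 100
    = 98%


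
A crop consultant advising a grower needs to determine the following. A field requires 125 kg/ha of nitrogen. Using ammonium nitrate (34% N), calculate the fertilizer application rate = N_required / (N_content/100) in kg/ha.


Rate = N_required / (N_content / 100)
     = 125 / (34 / 100)
     = 125 / 0.34
     = 367.65 kg/ha


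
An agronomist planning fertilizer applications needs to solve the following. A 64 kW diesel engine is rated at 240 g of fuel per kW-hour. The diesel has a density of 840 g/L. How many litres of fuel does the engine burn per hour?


FC = P * BSFC / rho_fuel
   = 64 * 240 / 840
   = 15360 / 840
   = 18.29 L/h


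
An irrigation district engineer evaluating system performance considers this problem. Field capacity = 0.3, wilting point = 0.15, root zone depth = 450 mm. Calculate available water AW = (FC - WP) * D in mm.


AW = (FC - WP) * D
   = (0.3 - 0.15) * 450
   = 0.15 * 450
   = 67.50 mm


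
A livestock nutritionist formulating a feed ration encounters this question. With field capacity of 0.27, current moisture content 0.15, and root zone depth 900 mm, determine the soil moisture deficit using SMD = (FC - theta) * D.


SMD = (FC - theta) * D
    = (0.27 - 0.15) * 900
    = 0.120 * 900
    = 108 mm


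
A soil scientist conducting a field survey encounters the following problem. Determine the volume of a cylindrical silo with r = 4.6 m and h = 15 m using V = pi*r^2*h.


V = pi * r^2 * h
  = pi * 4.6^2 * 15
  = pi * 21.16 * 15
  = 997.14 m^3


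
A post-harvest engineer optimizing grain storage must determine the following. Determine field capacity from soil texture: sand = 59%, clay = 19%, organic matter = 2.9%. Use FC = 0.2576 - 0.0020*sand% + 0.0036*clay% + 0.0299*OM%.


FC = 0.2576 - 0.0020*59 + 0.0036*19 + 0.0299*2.9
   = 0.2576 - 0.1180 + 0.0684 + 0.0867
   = 0.2947


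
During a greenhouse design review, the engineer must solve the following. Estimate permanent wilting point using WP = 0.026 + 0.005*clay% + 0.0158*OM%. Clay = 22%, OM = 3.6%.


WP = 0.026 + 0.005*22 + 0.0158*3.6
   = 0.026 + 0.1100 + 0.0569
   = 0.1929
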